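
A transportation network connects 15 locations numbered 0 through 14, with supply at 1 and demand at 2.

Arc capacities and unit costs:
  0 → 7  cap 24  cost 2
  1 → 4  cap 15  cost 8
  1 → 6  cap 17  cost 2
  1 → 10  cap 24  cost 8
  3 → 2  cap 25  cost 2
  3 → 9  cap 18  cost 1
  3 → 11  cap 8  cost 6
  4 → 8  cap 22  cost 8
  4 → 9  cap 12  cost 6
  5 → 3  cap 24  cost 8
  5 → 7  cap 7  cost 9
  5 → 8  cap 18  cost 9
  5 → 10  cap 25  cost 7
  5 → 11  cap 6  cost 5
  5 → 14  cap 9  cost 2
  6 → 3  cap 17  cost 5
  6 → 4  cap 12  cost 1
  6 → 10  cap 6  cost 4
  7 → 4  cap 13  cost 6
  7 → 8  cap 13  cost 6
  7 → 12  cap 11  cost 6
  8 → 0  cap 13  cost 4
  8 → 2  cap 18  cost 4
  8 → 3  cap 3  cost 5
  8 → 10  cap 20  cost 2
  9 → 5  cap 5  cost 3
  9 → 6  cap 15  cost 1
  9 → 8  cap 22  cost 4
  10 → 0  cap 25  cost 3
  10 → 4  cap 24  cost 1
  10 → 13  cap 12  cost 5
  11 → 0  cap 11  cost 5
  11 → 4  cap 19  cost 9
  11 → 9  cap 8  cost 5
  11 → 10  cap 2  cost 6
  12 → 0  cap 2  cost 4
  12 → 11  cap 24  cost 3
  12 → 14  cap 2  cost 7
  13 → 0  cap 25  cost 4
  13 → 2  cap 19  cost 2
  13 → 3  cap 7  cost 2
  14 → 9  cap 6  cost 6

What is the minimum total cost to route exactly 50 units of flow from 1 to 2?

Minimum cost for 50 units: 768

shortest-cost path #1: 1→6→3→2 push 17 @ unit cost 9 (adds 153)
shortest-cost path #2: 1→10→13→2 push 12 @ unit cost 15 (adds 180)
shortest-cost path #3: 1→4→8→2 push 15 @ unit cost 20 (adds 300)
shortest-cost path #4: 1→10→4→8→2 push 3 @ unit cost 21 (adds 63)
shortest-cost path #5: 1→10→4→8→3→2 push 3 @ unit cost 24 (adds 72)
total cost = 768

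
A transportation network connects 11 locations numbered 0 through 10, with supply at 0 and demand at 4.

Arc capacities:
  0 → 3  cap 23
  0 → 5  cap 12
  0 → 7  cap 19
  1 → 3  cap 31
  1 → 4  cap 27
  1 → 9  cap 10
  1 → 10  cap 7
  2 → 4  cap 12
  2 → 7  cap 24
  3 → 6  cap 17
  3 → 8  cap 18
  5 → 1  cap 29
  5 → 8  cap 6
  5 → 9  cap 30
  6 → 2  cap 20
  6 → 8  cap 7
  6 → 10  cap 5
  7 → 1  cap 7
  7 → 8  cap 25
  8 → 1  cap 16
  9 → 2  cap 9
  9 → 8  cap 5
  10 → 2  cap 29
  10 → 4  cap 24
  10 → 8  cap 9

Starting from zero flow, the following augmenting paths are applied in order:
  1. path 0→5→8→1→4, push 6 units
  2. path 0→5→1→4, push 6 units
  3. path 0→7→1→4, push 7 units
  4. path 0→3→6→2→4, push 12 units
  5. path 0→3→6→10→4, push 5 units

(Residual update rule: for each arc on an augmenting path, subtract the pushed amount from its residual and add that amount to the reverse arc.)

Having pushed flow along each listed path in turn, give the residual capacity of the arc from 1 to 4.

Residual capacity of (1,4): 8

after path 1 (0→5→8→1→4, push 6): res(1,4)=21
after path 2 (0→5→1→4, push 6): res(1,4)=15
after path 3 (0→7→1→4, push 7): res(1,4)=8
after path 4 (0→3→6→2→4, push 12): res(1,4)=8
after path 5 (0→3→6→10→4, push 5): res(1,4)=8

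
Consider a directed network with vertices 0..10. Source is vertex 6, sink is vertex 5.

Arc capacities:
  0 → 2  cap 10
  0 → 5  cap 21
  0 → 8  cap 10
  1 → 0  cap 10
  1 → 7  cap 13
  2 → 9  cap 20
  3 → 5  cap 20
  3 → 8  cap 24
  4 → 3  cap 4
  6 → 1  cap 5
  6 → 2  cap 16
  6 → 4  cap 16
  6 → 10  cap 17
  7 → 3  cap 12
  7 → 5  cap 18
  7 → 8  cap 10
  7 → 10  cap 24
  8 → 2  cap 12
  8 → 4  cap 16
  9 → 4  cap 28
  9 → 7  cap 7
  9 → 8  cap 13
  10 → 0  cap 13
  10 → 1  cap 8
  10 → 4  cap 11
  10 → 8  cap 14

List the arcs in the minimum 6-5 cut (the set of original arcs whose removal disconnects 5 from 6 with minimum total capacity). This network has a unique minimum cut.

Min-cut arcs: {(4,3), (6,1), (6,10), (9,7)} (total capacity 33)

augment #1: 6→1→0→5 push 5
augment #2: 6→4→3→5 push 4
augment #3: 6→10→0→5 push 13
augment #4: 6→2→9→7→5 push 7
augment #5: 6→10→1→0→5 push 3
augment #6: 6→10→1→7→5 push 1
max flow = 33; residual-reachable set from 6 gives S-side
cut edges (S→T): {(4,3), (6,1), (6,10), (9,7)} total cap 33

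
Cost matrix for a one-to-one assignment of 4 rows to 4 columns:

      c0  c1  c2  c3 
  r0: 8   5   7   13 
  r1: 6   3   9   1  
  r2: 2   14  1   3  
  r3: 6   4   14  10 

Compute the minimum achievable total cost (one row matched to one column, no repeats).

Minimum assignment cost: 13

optimal assignment: row0→col1 (cost 5), row1→col3 (cost 1), row2→col2 (cost 1), row3→col0 (cost 6)
total = 5 + 1 + 1 + 6 = 13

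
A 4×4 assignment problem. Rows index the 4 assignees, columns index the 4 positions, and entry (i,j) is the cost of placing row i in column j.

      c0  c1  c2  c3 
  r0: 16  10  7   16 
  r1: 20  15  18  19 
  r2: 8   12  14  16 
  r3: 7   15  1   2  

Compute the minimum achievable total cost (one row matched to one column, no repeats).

optimal assignment: row0→col2 (cost 7), row1→col1 (cost 15), row2→col0 (cost 8), row3→col3 (cost 2)
total = 7 + 15 + 8 + 2 = 32

Minimum assignment cost: 32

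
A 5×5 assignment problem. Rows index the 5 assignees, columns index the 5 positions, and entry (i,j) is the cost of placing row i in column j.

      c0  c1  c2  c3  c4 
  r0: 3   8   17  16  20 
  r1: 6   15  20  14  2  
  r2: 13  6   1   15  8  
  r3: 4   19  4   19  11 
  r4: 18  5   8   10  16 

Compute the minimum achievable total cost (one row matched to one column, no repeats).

Minimum assignment cost: 25

one of 2 optimal assignments: row0→col0 (cost 3), row1→col4 (cost 2), row2→col1 (cost 6), row3→col2 (cost 4), row4→col3 (cost 10)
total = 3 + 2 + 6 + 4 + 10 = 25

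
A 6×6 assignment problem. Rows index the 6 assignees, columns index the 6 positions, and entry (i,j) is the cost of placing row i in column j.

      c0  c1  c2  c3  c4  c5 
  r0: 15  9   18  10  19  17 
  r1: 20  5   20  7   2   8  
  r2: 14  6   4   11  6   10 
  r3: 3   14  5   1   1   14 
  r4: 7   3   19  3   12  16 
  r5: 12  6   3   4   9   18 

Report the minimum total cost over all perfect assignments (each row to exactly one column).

optimal assignment: row0→col1 (cost 9), row1→col4 (cost 2), row2→col5 (cost 10), row3→col0 (cost 3), row4→col3 (cost 3), row5→col2 (cost 3)
total = 9 + 2 + 10 + 3 + 3 + 3 = 30

Minimum assignment cost: 30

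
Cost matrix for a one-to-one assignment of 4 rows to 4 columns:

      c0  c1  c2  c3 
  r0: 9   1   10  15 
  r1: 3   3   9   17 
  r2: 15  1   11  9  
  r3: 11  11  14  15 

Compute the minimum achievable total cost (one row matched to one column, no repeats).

optimal assignment: row0→col1 (cost 1), row1→col0 (cost 3), row2→col3 (cost 9), row3→col2 (cost 14)
total = 1 + 3 + 9 + 14 = 27

Minimum assignment cost: 27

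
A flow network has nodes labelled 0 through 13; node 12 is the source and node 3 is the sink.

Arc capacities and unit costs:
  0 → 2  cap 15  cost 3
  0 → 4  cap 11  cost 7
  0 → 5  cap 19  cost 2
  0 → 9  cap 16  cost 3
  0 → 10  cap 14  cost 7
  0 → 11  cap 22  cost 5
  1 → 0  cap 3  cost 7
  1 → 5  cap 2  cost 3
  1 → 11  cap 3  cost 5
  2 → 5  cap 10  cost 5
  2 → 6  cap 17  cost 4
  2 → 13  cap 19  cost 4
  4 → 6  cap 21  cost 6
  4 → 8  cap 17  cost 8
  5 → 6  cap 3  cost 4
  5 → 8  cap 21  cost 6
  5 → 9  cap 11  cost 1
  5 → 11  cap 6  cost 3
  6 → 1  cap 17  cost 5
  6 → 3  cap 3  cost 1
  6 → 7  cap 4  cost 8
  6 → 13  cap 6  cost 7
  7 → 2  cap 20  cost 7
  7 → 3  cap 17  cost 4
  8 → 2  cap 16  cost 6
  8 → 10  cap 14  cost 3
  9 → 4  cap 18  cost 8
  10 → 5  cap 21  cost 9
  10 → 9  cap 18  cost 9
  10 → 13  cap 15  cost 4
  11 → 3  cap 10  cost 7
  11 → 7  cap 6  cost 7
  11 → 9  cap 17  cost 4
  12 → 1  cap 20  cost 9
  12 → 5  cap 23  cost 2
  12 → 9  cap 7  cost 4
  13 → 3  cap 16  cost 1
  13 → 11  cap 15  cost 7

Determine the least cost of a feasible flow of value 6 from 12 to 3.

shortest-cost path #1: 12→5→6→3 push 3 @ unit cost 7 (adds 21)
shortest-cost path #2: 12→5→11→3 push 3 @ unit cost 12 (adds 36)
total cost = 57

Minimum cost for 6 units: 57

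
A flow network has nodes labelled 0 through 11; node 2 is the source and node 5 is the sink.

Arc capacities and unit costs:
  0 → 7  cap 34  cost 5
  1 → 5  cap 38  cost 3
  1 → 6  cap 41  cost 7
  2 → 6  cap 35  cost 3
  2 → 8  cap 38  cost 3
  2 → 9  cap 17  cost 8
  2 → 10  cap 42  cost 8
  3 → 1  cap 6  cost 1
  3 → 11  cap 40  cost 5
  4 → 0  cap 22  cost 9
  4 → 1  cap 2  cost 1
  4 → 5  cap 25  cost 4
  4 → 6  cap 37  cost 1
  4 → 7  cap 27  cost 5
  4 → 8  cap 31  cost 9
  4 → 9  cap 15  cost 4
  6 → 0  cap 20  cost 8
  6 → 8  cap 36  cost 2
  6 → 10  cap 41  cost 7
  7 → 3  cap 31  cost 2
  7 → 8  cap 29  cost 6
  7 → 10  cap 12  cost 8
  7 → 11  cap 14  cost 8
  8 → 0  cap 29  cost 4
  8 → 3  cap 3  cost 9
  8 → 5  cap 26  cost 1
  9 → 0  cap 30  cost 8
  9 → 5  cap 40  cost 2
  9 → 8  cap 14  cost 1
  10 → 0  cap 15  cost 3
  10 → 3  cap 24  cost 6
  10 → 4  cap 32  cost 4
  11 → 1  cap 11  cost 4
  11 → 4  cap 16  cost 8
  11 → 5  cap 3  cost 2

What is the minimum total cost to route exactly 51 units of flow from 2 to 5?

Minimum cost for 51 units: 402

shortest-cost path #1: 2→8→5 push 26 @ unit cost 4 (adds 104)
shortest-cost path #2: 2→9→5 push 17 @ unit cost 10 (adds 170)
shortest-cost path #3: 2→10→4→5 push 8 @ unit cost 16 (adds 128)
total cost = 402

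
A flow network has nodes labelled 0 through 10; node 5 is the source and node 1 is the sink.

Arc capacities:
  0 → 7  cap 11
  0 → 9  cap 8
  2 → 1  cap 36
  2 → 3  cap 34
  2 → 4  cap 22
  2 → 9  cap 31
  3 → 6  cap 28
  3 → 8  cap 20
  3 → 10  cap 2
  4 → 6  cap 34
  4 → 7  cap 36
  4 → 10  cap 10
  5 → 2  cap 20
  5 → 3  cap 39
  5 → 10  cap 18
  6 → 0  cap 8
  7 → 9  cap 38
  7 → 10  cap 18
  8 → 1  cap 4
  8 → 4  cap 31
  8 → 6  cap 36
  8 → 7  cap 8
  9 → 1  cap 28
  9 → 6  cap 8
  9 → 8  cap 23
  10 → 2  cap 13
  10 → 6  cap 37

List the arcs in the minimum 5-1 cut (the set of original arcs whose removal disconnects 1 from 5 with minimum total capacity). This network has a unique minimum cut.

augment #1: 5→2→1 push 20
augment #2: 5→3→8→1 push 4
augment #3: 5→10→2→1 push 13
augment #4: 5→3→6→0→9→1 push 8
augment #5: 5→3→8→7→9→1 push 8
augment #6: 5→3→8→4→7→9→1 push 8
max flow = 61; residual-reachable set from 5 gives S-side
cut edges (S→T): {(3,8), (5,2), (6,0), (10,2)} total cap 61

Min-cut arcs: {(3,8), (5,2), (6,0), (10,2)} (total capacity 61)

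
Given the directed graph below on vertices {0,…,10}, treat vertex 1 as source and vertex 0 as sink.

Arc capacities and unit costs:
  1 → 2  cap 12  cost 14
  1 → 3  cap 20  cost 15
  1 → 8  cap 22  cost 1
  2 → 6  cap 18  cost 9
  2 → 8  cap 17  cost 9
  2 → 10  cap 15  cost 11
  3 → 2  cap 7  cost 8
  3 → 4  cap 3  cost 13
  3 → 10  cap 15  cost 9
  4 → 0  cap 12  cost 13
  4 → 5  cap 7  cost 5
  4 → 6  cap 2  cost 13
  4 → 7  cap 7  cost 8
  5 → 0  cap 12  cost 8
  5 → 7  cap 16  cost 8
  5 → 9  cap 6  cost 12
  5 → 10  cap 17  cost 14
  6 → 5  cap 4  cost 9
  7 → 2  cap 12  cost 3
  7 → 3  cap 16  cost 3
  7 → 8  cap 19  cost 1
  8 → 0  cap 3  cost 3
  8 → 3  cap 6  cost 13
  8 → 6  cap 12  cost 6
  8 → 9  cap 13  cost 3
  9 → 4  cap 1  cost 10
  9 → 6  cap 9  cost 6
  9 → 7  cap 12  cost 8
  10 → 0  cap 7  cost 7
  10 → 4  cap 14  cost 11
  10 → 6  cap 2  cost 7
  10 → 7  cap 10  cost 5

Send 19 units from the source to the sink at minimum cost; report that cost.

Minimum cost for 19 units: 517

shortest-cost path #1: 1→8→0 push 3 @ unit cost 4 (adds 12)
shortest-cost path #2: 1→8→6→5→0 push 4 @ unit cost 24 (adds 96)
shortest-cost path #3: 1→8→9→4→0 push 1 @ unit cost 27 (adds 27)
shortest-cost path #4: 1→8→3→10→0 push 6 @ unit cost 30 (adds 180)
shortest-cost path #5: 1→3→10→0 push 1 @ unit cost 31 (adds 31)
shortest-cost path #6: 1→3→4→0 push 3 @ unit cost 41 (adds 123)
shortest-cost path #7: 1→3→10→4→0 push 1 @ unit cost 48 (adds 48)
total cost = 517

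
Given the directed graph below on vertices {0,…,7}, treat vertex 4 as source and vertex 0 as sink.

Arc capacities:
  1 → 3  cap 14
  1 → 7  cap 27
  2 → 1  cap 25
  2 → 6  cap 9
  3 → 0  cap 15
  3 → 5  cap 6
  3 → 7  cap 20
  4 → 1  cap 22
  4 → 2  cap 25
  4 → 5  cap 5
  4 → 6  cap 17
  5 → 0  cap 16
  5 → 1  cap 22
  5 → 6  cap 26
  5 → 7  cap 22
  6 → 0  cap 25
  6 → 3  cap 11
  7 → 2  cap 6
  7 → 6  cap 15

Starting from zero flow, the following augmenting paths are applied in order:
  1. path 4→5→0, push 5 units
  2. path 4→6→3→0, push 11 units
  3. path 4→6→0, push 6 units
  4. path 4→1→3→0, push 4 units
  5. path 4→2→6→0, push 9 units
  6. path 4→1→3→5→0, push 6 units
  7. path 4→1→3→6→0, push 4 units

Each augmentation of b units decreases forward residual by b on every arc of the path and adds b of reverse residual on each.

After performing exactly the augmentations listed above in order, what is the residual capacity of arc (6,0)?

Residual capacity of (6,0): 6

after path 1 (4→5→0, push 5): res(6,0)=25
after path 2 (4→6→3→0, push 11): res(6,0)=25
after path 3 (4→6→0, push 6): res(6,0)=19
after path 4 (4→1→3→0, push 4): res(6,0)=19
after path 5 (4→2→6→0, push 9): res(6,0)=10
after path 6 (4→1→3→5→0, push 6): res(6,0)=10
after path 7 (4→1→3→6→0, push 4): res(6,0)=6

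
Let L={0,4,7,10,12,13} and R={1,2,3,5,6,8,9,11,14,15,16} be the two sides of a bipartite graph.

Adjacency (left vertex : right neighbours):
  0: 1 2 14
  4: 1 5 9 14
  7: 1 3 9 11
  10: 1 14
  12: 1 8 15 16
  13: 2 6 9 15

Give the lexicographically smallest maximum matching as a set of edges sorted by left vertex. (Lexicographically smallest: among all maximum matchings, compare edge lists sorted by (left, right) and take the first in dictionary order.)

Lex-smallest maximum matching: {(0,1), (4,5), (7,3), (10,14), (12,8), (13,2)}

|M| = 6 (so the lex-smallest maximum matching has 6 edges)
process left vertices in ascending order; for each, take the smallest-labelled available neighbour that still permits 6 edges overall, or leave it unmatched if none does
lex-smallest matching: {0-1, 4-5, 7-3, 10-14, 12-8, 13-2}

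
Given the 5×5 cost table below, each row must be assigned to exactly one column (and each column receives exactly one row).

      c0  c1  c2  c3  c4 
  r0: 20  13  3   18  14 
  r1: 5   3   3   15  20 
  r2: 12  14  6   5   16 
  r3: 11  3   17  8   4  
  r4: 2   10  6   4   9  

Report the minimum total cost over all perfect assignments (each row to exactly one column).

Minimum assignment cost: 17

optimal assignment: row0→col2 (cost 3), row1→col1 (cost 3), row2→col3 (cost 5), row3→col4 (cost 4), row4→col0 (cost 2)
total = 3 + 3 + 5 + 4 + 2 = 17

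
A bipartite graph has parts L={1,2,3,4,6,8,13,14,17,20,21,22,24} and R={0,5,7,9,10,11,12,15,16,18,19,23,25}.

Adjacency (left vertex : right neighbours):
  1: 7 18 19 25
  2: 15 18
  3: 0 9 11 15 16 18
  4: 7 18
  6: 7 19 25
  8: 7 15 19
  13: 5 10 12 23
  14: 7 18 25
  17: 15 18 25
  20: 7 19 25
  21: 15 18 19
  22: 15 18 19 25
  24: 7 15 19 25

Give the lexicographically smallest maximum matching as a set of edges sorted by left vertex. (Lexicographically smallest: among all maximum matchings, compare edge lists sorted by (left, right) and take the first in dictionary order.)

Lex-smallest maximum matching: {(1,7), (2,15), (3,0), (4,18), (6,19), (13,5), (14,25)}

|M| = 7 (so the lex-smallest maximum matching has 7 edges)
process left vertices in ascending order; for each, take the smallest-labelled available neighbour that still permits 7 edges overall, or leave it unmatched if none does
lex-smallest matching: {1-7, 2-15, 3-0, 4-18, 6-19, 13-5, 14-25}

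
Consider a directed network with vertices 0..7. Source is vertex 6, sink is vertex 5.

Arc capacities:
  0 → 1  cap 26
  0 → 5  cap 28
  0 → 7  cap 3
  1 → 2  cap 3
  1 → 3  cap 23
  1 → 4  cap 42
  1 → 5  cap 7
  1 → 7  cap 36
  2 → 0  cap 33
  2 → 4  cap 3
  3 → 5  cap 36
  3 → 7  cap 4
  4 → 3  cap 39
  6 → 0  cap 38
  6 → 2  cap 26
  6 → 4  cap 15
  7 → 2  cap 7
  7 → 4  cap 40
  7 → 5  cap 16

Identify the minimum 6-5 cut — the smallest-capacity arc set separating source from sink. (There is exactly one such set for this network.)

Min-cut arcs: {(0,1), (0,5), (0,7), (2,4), (6,4)} (total capacity 75)

augment #1: 6→0→5 push 28
augment #2: 6→0→1→5 push 7
augment #3: 6→0→7→5 push 3
augment #4: 6→4→3→5 push 15
augment #5: 6→2→4→3→5 push 3
augment #6: 6→2→0→1→3→5 push 18
augment #7: 6→2→0→1→7→5 push 1
max flow = 75; residual-reachable set from 6 gives S-side
cut edges (S→T): {(0,1), (0,5), (0,7), (2,4), (6,4)} total cap 75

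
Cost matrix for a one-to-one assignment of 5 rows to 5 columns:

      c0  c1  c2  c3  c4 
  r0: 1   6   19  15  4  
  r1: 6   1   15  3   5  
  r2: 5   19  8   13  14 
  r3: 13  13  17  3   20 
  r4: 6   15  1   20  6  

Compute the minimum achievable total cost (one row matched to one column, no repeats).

optimal assignment: row0→col4 (cost 4), row1→col1 (cost 1), row2→col0 (cost 5), row3→col3 (cost 3), row4→col2 (cost 1)
total = 4 + 1 + 5 + 3 + 1 = 14

Minimum assignment cost: 14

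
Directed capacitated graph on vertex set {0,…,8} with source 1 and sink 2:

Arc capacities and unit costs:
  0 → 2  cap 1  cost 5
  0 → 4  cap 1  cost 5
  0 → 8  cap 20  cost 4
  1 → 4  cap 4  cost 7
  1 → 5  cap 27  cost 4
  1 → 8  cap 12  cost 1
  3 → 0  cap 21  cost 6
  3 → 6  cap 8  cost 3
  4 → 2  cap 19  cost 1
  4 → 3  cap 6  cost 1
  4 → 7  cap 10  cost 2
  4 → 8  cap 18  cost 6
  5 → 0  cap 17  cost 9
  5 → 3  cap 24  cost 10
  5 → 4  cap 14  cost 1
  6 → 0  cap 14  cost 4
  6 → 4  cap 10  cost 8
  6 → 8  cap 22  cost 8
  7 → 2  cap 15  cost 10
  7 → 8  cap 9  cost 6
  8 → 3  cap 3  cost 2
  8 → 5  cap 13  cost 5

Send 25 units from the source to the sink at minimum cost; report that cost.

shortest-cost path #1: 1→5→4→2 push 14 @ unit cost 6 (adds 84)
shortest-cost path #2: 1→4→2 push 4 @ unit cost 8 (adds 32)
shortest-cost path #3: 1→8→3→0→2 push 1 @ unit cost 14 (adds 14)
shortest-cost path #4: 1→8→3→6→4→2 push 1 @ unit cost 15 (adds 15)
shortest-cost path #5: 1→8→3→6→4→7→2 push 1 @ unit cost 26 (adds 26)
shortest-cost path #6: 1→5→0→4→7→2 push 1 @ unit cost 30 (adds 30)
shortest-cost path #7: 1→5→0→3→6→4→7→2 push 1 @ unit cost 30 (adds 30)
shortest-cost path #8: 1→5→3→6→4→7→2 push 2 @ unit cost 37 (adds 74)
total cost = 305

Minimum cost for 25 units: 305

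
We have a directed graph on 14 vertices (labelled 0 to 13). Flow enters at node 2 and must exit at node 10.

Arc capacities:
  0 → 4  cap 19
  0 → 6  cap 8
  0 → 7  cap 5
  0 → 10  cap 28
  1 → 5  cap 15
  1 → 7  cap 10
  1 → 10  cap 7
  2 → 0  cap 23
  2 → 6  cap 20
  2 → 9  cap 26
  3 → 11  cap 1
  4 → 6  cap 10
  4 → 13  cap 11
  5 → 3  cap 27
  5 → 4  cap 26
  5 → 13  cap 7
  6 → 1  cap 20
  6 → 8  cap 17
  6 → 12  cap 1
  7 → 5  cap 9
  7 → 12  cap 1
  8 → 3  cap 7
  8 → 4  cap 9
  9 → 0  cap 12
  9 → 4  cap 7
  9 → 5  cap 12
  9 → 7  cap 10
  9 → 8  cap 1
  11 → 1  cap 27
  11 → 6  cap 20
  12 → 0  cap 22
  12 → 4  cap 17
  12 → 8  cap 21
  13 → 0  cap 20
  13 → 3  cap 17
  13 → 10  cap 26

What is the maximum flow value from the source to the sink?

augment #1: 2→0→10 bottleneck 23, total now 23
augment #2: 2→6→1→10 bottleneck 7, total now 30
augment #3: 2→9→0→10 bottleneck 5, total now 35
augment #4: 2→9→4→13→10 bottleneck 7, total now 42
augment #5: 2→9→5→13→10 bottleneck 7, total now 49
augment #6: 2→6→8→4→13→10 bottleneck 4, total now 53

Maximum flow value: 53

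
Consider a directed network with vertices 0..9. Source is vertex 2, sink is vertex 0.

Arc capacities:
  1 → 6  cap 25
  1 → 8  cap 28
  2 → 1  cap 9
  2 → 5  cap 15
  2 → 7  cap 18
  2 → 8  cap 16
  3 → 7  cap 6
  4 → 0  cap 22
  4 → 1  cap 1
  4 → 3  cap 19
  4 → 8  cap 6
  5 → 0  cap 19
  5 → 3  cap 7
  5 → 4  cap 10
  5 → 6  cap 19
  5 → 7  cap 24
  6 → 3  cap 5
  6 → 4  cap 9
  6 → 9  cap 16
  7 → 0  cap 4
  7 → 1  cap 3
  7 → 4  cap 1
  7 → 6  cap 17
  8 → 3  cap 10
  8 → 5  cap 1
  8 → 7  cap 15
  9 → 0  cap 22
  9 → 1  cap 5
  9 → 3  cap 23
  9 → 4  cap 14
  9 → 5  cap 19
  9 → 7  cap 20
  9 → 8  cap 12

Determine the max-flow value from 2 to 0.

Maximum flow value: 46

augment #1: 2→5→0 bottleneck 15, total now 15
augment #2: 2→7→0 bottleneck 4, total now 19
augment #3: 2→7→4→0 bottleneck 1, total now 20
augment #4: 2→8→5→0 bottleneck 1, total now 21
augment #5: 2→1→6→4→0 bottleneck 9, total now 30
augment #6: 2→7→6→9→0 bottleneck 13, total now 43
augment #7: 2→8→7→6→9→0 bottleneck 3, total now 46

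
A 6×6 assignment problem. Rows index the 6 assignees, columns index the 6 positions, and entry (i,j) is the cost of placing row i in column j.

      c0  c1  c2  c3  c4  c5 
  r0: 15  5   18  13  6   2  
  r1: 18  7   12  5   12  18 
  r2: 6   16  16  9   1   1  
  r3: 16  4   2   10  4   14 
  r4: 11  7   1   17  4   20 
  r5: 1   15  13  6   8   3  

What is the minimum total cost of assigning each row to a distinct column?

optimal assignment: row0→col5 (cost 2), row1→col3 (cost 5), row2→col4 (cost 1), row3→col1 (cost 4), row4→col2 (cost 1), row5→col0 (cost 1)
total = 2 + 5 + 1 + 4 + 1 + 1 = 14

Minimum assignment cost: 14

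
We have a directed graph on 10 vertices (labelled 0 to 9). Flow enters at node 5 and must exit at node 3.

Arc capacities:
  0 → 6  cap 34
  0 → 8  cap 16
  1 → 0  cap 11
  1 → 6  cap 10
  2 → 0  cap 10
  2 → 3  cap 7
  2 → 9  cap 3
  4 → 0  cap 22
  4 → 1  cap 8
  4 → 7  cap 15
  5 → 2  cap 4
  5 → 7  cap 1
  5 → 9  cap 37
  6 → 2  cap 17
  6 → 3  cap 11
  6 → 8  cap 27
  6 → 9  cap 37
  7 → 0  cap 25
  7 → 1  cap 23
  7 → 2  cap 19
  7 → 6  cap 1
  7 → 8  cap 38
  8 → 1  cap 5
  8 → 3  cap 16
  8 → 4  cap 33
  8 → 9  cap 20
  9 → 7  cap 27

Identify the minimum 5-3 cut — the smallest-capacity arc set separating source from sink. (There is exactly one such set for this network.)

augment #1: 5→2→3 push 4
augment #2: 5→7→2→3 push 1
augment #3: 5→9→7→2→3 push 2
augment #4: 5→9→7→6→3 push 1
augment #5: 5→9→7→8→3 push 16
augment #6: 5→9→7→0→6→3 push 8
max flow = 32; residual-reachable set from 5 gives S-side
cut edges (S→T): {(5,2), (5,7), (9,7)} total cap 32

Min-cut arcs: {(5,2), (5,7), (9,7)} (total capacity 32)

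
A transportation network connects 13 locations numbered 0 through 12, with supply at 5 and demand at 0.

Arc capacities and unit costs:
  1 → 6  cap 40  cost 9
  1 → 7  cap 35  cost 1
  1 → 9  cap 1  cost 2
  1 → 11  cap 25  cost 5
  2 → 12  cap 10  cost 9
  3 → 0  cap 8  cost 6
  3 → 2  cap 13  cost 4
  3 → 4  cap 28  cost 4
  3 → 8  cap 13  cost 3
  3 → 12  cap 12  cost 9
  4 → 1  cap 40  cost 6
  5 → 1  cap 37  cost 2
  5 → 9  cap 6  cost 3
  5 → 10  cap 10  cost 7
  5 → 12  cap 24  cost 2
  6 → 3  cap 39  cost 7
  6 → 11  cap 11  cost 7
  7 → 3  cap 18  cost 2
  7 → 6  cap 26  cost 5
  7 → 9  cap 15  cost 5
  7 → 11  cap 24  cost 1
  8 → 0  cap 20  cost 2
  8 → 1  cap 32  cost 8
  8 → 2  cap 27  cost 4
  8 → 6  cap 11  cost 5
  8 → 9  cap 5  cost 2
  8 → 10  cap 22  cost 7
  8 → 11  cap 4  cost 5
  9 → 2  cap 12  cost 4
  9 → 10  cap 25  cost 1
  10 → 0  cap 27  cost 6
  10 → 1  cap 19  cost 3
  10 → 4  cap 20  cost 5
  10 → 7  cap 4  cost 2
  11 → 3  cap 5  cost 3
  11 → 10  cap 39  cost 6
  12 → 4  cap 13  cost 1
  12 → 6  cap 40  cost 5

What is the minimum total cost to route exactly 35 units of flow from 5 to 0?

shortest-cost path #1: 5→9→10→0 push 6 @ unit cost 10 (adds 60)
shortest-cost path #2: 5→1→7→3→8→0 push 13 @ unit cost 10 (adds 130)
shortest-cost path #3: 5→1→9→10→0 push 1 @ unit cost 11 (adds 11)
shortest-cost path #4: 5→1→7→3→0 push 5 @ unit cost 11 (adds 55)
shortest-cost path #5: 5→10→0 push 10 @ unit cost 13 (adds 130)
total cost = 386

Minimum cost for 35 units: 386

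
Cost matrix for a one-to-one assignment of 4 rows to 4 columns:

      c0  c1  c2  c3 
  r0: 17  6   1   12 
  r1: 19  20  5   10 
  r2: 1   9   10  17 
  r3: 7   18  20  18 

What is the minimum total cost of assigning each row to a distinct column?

Minimum assignment cost: 27

optimal assignment: row0→col2 (cost 1), row1→col3 (cost 10), row2→col1 (cost 9), row3→col0 (cost 7)
total = 1 + 10 + 9 + 7 = 27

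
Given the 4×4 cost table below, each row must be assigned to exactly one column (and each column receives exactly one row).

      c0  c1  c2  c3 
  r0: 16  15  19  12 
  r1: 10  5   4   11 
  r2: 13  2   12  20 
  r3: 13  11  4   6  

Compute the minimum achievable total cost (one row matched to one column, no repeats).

Minimum assignment cost: 28

one of 2 optimal assignments: row0→col0 (cost 16), row1→col2 (cost 4), row2→col1 (cost 2), row3→col3 (cost 6)
total = 16 + 4 + 2 + 6 = 28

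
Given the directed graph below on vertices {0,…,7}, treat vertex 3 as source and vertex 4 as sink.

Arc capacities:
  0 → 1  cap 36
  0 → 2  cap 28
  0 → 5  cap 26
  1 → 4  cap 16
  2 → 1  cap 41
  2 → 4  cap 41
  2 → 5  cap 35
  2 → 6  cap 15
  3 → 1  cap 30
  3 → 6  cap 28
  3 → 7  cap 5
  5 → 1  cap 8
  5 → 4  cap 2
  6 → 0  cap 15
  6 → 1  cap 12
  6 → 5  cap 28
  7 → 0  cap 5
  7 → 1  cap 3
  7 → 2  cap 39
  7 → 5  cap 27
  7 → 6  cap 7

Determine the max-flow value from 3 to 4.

Maximum flow value: 38

augment #1: 3→1→4 bottleneck 16, total now 16
augment #2: 3→6→5→4 bottleneck 2, total now 18
augment #3: 3→7→2→4 bottleneck 5, total now 23
augment #4: 3→6→0→2→4 bottleneck 15, total now 38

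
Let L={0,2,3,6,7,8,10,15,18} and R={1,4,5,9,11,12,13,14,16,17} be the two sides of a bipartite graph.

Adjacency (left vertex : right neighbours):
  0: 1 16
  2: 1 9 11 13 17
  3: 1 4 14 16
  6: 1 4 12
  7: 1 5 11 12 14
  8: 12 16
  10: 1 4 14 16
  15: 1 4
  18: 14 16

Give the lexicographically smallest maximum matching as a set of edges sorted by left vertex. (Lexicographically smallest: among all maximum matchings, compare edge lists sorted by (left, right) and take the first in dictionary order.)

|M| = 7 (so the lex-smallest maximum matching has 7 edges)
process left vertices in ascending order; for each, take the smallest-labelled available neighbour that still permits 7 edges overall, or leave it unmatched if none does
lex-smallest matching: {0-1, 2-9, 3-4, 6-12, 7-5, 8-16, 10-14}

Lex-smallest maximum matching: {(0,1), (2,9), (3,4), (6,12), (7,5), (8,16), (10,14)}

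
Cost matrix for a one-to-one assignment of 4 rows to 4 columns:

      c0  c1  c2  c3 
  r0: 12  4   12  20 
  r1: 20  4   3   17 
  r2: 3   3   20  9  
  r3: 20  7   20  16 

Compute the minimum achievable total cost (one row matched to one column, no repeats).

Minimum assignment cost: 26

optimal assignment: row0→col1 (cost 4), row1→col2 (cost 3), row2→col0 (cost 3), row3→col3 (cost 16)
total = 4 + 3 + 3 + 16 = 26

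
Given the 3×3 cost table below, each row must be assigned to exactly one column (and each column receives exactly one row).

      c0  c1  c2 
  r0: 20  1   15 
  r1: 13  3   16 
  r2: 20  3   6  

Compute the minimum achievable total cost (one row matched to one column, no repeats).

optimal assignment: row0→col1 (cost 1), row1→col0 (cost 13), row2→col2 (cost 6)
total = 1 + 13 + 6 = 20

Minimum assignment cost: 20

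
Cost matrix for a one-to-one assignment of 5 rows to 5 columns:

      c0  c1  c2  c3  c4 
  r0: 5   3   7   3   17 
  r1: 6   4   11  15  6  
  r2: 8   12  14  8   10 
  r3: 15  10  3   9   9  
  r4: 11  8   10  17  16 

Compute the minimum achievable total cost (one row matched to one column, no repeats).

Minimum assignment cost: 28

optimal assignment: row0→col3 (cost 3), row1→col4 (cost 6), row2→col0 (cost 8), row3→col2 (cost 3), row4→col1 (cost 8)
total = 3 + 6 + 8 + 3 + 8 = 28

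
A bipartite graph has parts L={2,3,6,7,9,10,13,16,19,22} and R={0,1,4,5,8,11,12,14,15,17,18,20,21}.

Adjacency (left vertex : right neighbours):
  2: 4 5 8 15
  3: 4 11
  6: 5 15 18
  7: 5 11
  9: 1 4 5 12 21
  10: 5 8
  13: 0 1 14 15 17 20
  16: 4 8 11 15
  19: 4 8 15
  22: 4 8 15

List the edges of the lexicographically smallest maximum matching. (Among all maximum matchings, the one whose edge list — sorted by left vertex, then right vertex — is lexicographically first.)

|M| = 8 (so the lex-smallest maximum matching has 8 edges)
process left vertices in ascending order; for each, take the smallest-labelled available neighbour that still permits 8 edges overall, or leave it unmatched if none does
lex-smallest matching: {2-4, 3-11, 6-18, 7-5, 9-1, 10-8, 13-0, 16-15}

Lex-smallest maximum matching: {(2,4), (3,11), (6,18), (7,5), (9,1), (10,8), (13,0), (16,15)}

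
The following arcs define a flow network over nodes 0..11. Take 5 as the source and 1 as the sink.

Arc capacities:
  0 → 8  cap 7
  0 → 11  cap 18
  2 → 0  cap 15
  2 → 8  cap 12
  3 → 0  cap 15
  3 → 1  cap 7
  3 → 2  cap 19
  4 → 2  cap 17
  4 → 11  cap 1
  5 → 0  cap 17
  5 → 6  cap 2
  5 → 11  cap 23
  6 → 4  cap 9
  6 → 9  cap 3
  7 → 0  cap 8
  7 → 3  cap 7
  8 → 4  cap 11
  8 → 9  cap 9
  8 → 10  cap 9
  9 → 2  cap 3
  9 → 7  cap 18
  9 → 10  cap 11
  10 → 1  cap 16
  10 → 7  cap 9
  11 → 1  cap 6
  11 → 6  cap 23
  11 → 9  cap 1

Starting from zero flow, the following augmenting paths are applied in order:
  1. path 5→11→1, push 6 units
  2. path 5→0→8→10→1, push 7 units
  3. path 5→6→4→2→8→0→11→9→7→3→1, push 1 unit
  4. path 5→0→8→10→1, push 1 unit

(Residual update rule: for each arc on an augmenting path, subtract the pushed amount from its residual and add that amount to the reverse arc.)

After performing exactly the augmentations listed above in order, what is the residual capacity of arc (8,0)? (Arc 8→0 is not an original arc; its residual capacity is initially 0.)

after path 1 (5→11→1, push 6): res(8,0)=0
after path 2 (5→0→8→10→1, push 7): res(8,0)=7
after path 3 (5→6→4→2→8→0→11→9→7→3→1, push 1): res(8,0)=6
after path 4 (5→0→8→10→1, push 1): res(8,0)=7

Residual capacity of (8,0): 7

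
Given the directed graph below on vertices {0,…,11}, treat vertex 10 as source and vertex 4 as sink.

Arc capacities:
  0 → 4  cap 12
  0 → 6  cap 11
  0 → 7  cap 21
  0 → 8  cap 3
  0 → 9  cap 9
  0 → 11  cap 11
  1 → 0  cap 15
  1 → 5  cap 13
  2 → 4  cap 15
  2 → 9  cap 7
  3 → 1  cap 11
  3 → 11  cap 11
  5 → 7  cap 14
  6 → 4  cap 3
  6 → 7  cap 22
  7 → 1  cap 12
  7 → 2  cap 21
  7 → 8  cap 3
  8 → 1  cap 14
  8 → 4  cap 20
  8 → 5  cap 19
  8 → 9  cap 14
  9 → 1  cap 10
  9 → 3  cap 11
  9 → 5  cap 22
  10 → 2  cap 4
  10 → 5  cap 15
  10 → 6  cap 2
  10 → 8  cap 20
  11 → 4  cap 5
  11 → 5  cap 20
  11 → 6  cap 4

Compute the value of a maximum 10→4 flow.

augment #1: 10→2→4 bottleneck 4, total now 4
augment #2: 10→6→4 bottleneck 2, total now 6
augment #3: 10→8→4 bottleneck 20, total now 26
augment #4: 10→5→7→2→4 bottleneck 11, total now 37
augment #5: 10→5→7→1→0→4 bottleneck 3, total now 40

Maximum flow value: 40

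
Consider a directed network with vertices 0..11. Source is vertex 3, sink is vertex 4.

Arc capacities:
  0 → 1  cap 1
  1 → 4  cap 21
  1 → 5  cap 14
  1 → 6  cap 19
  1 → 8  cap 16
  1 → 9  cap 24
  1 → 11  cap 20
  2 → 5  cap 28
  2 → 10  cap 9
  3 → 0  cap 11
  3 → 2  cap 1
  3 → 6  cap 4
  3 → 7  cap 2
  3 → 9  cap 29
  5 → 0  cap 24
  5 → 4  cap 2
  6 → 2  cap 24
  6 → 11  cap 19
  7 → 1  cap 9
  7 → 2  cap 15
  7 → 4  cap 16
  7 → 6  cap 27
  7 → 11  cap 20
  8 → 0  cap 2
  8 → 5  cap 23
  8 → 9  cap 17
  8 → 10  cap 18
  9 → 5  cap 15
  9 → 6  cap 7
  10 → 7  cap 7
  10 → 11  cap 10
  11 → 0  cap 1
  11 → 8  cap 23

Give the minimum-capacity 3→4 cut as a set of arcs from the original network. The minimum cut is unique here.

Min-cut arcs: {(0,1), (3,7), (5,4), (10,7)} (total capacity 12)

augment #1: 3→7→4 push 2
augment #2: 3→0→1→4 push 1
augment #3: 3→2→5→4 push 1
augment #4: 3→9→5→4 push 1
augment #5: 3→6→2→10→7→4 push 4
augment #6: 3→9→5→2→10→7→4 push 1
augment #7: 3→9→6→2→10→7→4 push 2
max flow = 12; residual-reachable set from 3 gives S-side
cut edges (S→T): {(0,1), (3,7), (5,4), (10,7)} total cap 12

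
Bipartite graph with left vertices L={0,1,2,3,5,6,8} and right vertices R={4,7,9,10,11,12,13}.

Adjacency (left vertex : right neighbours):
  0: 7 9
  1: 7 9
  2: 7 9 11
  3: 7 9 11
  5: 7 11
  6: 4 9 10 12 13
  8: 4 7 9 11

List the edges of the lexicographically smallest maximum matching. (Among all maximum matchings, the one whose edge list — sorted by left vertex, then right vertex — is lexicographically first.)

|M| = 5 (so the lex-smallest maximum matching has 5 edges)
process left vertices in ascending order; for each, take the smallest-labelled available neighbour that still permits 5 edges overall, or leave it unmatched if none does
lex-smallest matching: {0-7, 1-9, 2-11, 6-10, 8-4}

Lex-smallest maximum matching: {(0,7), (1,9), (2,11), (6,10), (8,4)}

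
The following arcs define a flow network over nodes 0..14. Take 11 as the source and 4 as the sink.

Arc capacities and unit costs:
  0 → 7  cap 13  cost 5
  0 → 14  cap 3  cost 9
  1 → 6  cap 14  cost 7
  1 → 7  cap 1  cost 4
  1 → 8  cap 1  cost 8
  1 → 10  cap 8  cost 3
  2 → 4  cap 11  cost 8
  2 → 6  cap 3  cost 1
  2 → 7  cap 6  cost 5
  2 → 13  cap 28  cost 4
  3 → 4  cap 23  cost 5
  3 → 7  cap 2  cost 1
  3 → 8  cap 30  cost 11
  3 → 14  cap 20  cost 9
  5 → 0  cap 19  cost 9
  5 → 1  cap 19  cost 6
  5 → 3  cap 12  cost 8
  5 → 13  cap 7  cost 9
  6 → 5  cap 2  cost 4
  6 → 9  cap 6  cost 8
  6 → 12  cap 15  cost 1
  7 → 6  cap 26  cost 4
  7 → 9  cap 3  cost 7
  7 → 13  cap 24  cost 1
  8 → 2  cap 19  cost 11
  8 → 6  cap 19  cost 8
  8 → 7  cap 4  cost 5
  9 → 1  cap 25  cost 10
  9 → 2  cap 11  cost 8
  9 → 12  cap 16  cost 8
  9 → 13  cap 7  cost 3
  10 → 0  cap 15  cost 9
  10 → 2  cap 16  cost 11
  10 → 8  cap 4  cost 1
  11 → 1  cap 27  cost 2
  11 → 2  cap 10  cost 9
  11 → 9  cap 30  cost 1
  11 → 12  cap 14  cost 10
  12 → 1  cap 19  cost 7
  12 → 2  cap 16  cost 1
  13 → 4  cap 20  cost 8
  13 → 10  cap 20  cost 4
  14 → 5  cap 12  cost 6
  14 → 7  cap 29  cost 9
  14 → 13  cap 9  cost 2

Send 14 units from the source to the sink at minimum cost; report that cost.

shortest-cost path #1: 11→9→13→4 push 7 @ unit cost 12 (adds 84)
shortest-cost path #2: 11→1→7→13→4 push 1 @ unit cost 15 (adds 15)
shortest-cost path #3: 11→2→4 push 6 @ unit cost 17 (adds 102)
total cost = 201

Minimum cost for 14 units: 201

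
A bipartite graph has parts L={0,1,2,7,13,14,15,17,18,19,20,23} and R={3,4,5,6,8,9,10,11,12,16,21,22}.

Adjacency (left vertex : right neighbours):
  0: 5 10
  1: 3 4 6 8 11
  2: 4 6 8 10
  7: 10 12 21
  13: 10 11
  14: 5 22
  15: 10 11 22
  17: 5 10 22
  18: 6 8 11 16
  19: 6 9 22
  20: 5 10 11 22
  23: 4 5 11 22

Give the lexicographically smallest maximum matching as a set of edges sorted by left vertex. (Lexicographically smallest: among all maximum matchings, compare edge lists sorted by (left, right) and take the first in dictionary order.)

Lex-smallest maximum matching: {(0,5), (1,3), (2,6), (7,12), (13,10), (14,22), (15,11), (18,8), (19,9), (23,4)}

|M| = 10 (so the lex-smallest maximum matching has 10 edges)
process left vertices in ascending order; for each, take the smallest-labelled available neighbour that still permits 10 edges overall, or leave it unmatched if none does
lex-smallest matching: {0-5, 1-3, 2-6, 7-12, 13-10, 14-22, 15-11, 18-8, 19-9, 23-4}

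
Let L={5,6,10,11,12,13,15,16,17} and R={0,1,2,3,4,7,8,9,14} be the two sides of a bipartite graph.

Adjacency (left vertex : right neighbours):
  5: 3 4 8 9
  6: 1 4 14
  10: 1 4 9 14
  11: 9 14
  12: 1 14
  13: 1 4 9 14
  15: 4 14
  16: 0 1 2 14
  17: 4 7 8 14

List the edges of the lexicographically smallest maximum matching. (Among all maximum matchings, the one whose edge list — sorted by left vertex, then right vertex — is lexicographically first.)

|M| = 7 (so the lex-smallest maximum matching has 7 edges)
process left vertices in ascending order; for each, take the smallest-labelled available neighbour that still permits 7 edges overall, or leave it unmatched if none does
lex-smallest matching: {5-3, 6-1, 10-4, 11-9, 12-14, 16-0, 17-7}

Lex-smallest maximum matching: {(5,3), (6,1), (10,4), (11,9), (12,14), (16,0), (17,7)}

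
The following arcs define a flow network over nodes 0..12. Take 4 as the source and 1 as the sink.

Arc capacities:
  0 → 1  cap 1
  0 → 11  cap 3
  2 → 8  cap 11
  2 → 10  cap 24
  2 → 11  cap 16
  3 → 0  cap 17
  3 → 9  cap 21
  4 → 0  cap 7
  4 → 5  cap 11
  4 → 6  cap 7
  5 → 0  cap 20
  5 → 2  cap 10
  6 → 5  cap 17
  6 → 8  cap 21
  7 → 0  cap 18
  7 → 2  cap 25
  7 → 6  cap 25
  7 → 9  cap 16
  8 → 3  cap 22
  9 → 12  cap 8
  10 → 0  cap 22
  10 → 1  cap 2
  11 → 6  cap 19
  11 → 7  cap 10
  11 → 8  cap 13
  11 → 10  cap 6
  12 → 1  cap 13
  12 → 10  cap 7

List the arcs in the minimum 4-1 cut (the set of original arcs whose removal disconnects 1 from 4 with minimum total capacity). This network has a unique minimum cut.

augment #1: 4→0→1 push 1
augment #2: 4→0→11→10→1 push 2
augment #3: 4→0→11→7→9→12→1 push 1
augment #4: 4→6→8→3→9→12→1 push 7
max flow = 11; residual-reachable set from 4 gives S-side
cut edges (S→T): {(0,1), (9,12), (10,1)} total cap 11

Min-cut arcs: {(0,1), (9,12), (10,1)} (total capacity 11)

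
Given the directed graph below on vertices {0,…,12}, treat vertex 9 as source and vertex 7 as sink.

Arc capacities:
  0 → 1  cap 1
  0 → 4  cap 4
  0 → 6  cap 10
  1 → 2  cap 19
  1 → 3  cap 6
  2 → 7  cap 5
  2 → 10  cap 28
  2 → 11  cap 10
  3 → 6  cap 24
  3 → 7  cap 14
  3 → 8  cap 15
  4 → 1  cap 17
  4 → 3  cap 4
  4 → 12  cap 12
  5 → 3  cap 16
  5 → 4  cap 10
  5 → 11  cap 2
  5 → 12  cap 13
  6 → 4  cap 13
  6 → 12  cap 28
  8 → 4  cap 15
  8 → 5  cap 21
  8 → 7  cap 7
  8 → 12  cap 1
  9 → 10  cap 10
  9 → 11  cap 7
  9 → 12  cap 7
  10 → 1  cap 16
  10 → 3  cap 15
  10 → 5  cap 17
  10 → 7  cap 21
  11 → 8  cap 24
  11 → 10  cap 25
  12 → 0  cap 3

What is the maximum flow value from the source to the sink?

Maximum flow value: 20

augment #1: 9→10→7 bottleneck 10, total now 10
augment #2: 9→11→8→7 bottleneck 7, total now 17
augment #3: 9→12→0→1→2→7 bottleneck 1, total now 18
augment #4: 9→12→0→4→3→7 bottleneck 2, total now 20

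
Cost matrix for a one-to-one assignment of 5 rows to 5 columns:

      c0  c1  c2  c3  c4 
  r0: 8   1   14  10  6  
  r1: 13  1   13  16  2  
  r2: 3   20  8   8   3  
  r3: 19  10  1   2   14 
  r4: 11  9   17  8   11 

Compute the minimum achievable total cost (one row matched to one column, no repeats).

Minimum assignment cost: 15

optimal assignment: row0→col1 (cost 1), row1→col4 (cost 2), row2→col0 (cost 3), row3→col2 (cost 1), row4→col3 (cost 8)
total = 1 + 2 + 3 + 1 + 8 = 15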